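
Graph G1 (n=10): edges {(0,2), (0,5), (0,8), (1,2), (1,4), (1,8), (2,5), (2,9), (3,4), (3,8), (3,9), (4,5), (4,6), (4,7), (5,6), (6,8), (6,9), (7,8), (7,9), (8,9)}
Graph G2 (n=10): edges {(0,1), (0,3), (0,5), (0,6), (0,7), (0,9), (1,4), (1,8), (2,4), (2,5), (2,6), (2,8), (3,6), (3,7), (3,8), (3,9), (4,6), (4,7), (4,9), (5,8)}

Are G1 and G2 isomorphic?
Yes, isomorphic

The graphs are isomorphic.
One valid mapping φ: V(G1) → V(G2): 0→5, 1→1, 2→8, 3→7, 4→4, 5→2, 6→6, 7→9, 8→0, 9→3

Verify φ preserves adjacency — for each edge of G1, its image is an edge of G2:
  (0,2) → (φ(0),φ(2)) = (5,8) ∈ E(G2) ✓
  (0,5) → (φ(0),φ(5)) = (2,5) ∈ E(G2) ✓
  (0,8) → (φ(0),φ(8)) = (0,5) ∈ E(G2) ✓
  (1,2) → (φ(1),φ(2)) = (1,8) ∈ E(G2) ✓
  (1,4) → (φ(1),φ(4)) = (1,4) ∈ E(G2) ✓
  (1,8) → (φ(1),φ(8)) = (0,1) ∈ E(G2) ✓
  (2,5) → (φ(2),φ(5)) = (2,8) ∈ E(G2) ✓
  (2,9) → (φ(2),φ(9)) = (3,8) ∈ E(G2) ✓
  (3,4) → (φ(3),φ(4)) = (4,7) ∈ E(G2) ✓
  (3,8) → (φ(3),φ(8)) = (0,7) ∈ E(G2) ✓
  (3,9) → (φ(3),φ(9)) = (3,7) ∈ E(G2) ✓
  (4,5) → (φ(4),φ(5)) = (2,4) ∈ E(G2) ✓
  (4,6) → (φ(4),φ(6)) = (4,6) ∈ E(G2) ✓
  (4,7) → (φ(4),φ(7)) = (4,9) ∈ E(G2) ✓
  (5,6) → (φ(5),φ(6)) = (2,6) ∈ E(G2) ✓
  (6,8) → (φ(6),φ(8)) = (0,6) ∈ E(G2) ✓
  (6,9) → (φ(6),φ(9)) = (3,6) ∈ E(G2) ✓
  (7,8) → (φ(7),φ(8)) = (0,9) ∈ E(G2) ✓
  (7,9) → (φ(7),φ(9)) = (3,9) ∈ E(G2) ✓
  (8,9) → (φ(8),φ(9)) = (0,3) ∈ E(G2) ✓
All 20 edges of G1 map to edges of G2, and |E(G1)| = |E(G2)| = 20, so φ is a bijection on edges as well as vertices. Hence G1 ≅ G2.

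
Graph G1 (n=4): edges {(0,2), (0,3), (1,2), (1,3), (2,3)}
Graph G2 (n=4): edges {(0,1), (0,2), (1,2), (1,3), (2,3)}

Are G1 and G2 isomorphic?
Yes, isomorphic

The graphs are isomorphic.
One valid mapping φ: V(G1) → V(G2): 0→3, 1→0, 2→1, 3→2

Verify φ preserves adjacency — for each edge of G1, its image is an edge of G2:
  (0,2) → (φ(0),φ(2)) = (1,3) ∈ E(G2) ✓
  (0,3) → (φ(0),φ(3)) = (2,3) ∈ E(G2) ✓
  (1,2) → (φ(1),φ(2)) = (0,1) ∈ E(G2) ✓
  (1,3) → (φ(1),φ(3)) = (0,2) ∈ E(G2) ✓
  (2,3) → (φ(2),φ(3)) = (1,2) ∈ E(G2) ✓
All 5 edges of G1 map to edges of G2, and |E(G1)| = |E(G2)| = 5, so φ is a bijection on edges as well as vertices. Hence G1 ≅ G2.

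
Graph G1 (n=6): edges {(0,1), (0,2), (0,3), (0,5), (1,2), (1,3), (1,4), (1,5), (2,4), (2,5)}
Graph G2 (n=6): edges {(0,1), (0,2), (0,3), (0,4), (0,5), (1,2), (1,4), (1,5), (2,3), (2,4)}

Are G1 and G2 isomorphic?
Yes, isomorphic

The graphs are isomorphic.
One valid mapping φ: V(G1) → V(G2): 0→2, 1→0, 2→1, 3→3, 4→5, 5→4

Verify φ preserves adjacency — for each edge of G1, its image is an edge of G2:
  (0,1) → (φ(0),φ(1)) = (0,2) ∈ E(G2) ✓
  (0,2) → (φ(0),φ(2)) = (1,2) ∈ E(G2) ✓
  (0,3) → (φ(0),φ(3)) = (2,3) ∈ E(G2) ✓
  (0,5) → (φ(0),φ(5)) = (2,4) ∈ E(G2) ✓
  (1,2) → (φ(1),φ(2)) = (0,1) ∈ E(G2) ✓
  (1,3) → (φ(1),φ(3)) = (0,3) ∈ E(G2) ✓
  (1,4) → (φ(1),φ(4)) = (0,5) ∈ E(G2) ✓
  (1,5) → (φ(1),φ(5)) = (0,4) ∈ E(G2) ✓
  (2,4) → (φ(2),φ(4)) = (1,5) ∈ E(G2) ✓
  (2,5) → (φ(2),φ(5)) = (1,4) ∈ E(G2) ✓
All 10 edges of G1 map to edges of G2, and |E(G1)| = |E(G2)| = 10, so φ is a bijection on edges as well as vertices. Hence G1 ≅ G2.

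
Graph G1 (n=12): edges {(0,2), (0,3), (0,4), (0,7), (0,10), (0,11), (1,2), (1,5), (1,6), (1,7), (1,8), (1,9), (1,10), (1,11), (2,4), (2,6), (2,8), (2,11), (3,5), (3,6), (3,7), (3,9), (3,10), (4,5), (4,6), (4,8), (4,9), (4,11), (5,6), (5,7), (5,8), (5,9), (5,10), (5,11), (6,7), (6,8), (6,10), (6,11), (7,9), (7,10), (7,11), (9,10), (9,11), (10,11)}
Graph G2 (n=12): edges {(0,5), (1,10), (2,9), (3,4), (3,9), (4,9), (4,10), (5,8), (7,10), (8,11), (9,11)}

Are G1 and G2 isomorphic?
No, not isomorphic

The graphs are NOT isomorphic.

Connected components of G1: 1 component(s) with vertex sets [[0, 1, 2, 3, 4, 5, 6, 7, 8, 9, 10, 11]], sizes [12].
Connected components of G2: 2 component(s) with vertex sets [[6], [0, 1, 2, 3, 4, 5, 7, 8, 9, 10, 11]], sizes [1, 11].
The number of connected components (and the multiset of component sizes) is an isomorphism invariant — an isomorphism maps each component of G1 bijectively onto a component of G2. Since G1 has 1 component(s) and G2 has 2, they cannot be isomorphic.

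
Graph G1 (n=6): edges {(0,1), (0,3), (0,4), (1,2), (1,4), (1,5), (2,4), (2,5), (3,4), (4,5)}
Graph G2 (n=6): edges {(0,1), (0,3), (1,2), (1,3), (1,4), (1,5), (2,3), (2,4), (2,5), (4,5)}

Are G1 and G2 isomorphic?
Yes, isomorphic

The graphs are isomorphic.
One valid mapping φ: V(G1) → V(G2): 0→3, 1→2, 2→4, 3→0, 4→1, 5→5

Verify φ preserves adjacency — for each edge of G1, its image is an edge of G2:
  (0,1) → (φ(0),φ(1)) = (2,3) ∈ E(G2) ✓
  (0,3) → (φ(0),φ(3)) = (0,3) ∈ E(G2) ✓
  (0,4) → (φ(0),φ(4)) = (1,3) ∈ E(G2) ✓
  (1,2) → (φ(1),φ(2)) = (2,4) ∈ E(G2) ✓
  (1,4) → (φ(1),φ(4)) = (1,2) ∈ E(G2) ✓
  (1,5) → (φ(1),φ(5)) = (2,5) ∈ E(G2) ✓
  (2,4) → (φ(2),φ(4)) = (1,4) ∈ E(G2) ✓
  (2,5) → (φ(2),φ(5)) = (4,5) ∈ E(G2) ✓
  (3,4) → (φ(3),φ(4)) = (0,1) ∈ E(G2) ✓
  (4,5) → (φ(4),φ(5)) = (1,5) ∈ E(G2) ✓
All 10 edges of G1 map to edges of G2, and |E(G1)| = |E(G2)| = 10, so φ is a bijection on edges as well as vertices. Hence G1 ≅ G2.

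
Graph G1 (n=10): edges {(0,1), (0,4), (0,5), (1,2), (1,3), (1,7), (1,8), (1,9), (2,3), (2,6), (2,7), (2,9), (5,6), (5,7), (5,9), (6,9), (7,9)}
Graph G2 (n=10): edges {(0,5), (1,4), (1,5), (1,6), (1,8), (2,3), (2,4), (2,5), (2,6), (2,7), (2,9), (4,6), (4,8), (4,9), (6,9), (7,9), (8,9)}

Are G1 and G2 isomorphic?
Yes, isomorphic

The graphs are isomorphic.
One valid mapping φ: V(G1) → V(G2): 0→5, 1→2, 2→9, 3→7, 4→0, 5→1, 6→8, 7→6, 8→3, 9→4

Verify φ preserves adjacency — for each edge of G1, its image is an edge of G2:
  (0,1) → (φ(0),φ(1)) = (2,5) ∈ E(G2) ✓
  (0,4) → (φ(0),φ(4)) = (0,5) ∈ E(G2) ✓
  (0,5) → (φ(0),φ(5)) = (1,5) ∈ E(G2) ✓
  (1,2) → (φ(1),φ(2)) = (2,9) ∈ E(G2) ✓
  (1,3) → (φ(1),φ(3)) = (2,7) ∈ E(G2) ✓
  (1,7) → (φ(1),φ(7)) = (2,6) ∈ E(G2) ✓
  (1,8) → (φ(1),φ(8)) = (2,3) ∈ E(G2) ✓
  (1,9) → (φ(1),φ(9)) = (2,4) ∈ E(G2) ✓
  (2,3) → (φ(2),φ(3)) = (7,9) ∈ E(G2) ✓
  (2,6) → (φ(2),φ(6)) = (8,9) ∈ E(G2) ✓
  (2,7) → (φ(2),φ(7)) = (6,9) ∈ E(G2) ✓
  (2,9) → (φ(2),φ(9)) = (4,9) ∈ E(G2) ✓
  (5,6) → (φ(5),φ(6)) = (1,8) ∈ E(G2) ✓
  (5,7) → (φ(5),φ(7)) = (1,6) ∈ E(G2) ✓
  (5,9) → (φ(5),φ(9)) = (1,4) ∈ E(G2) ✓
  (6,9) → (φ(6),φ(9)) = (4,8) ∈ E(G2) ✓
  (7,9) → (φ(7),φ(9)) = (4,6) ∈ E(G2) ✓
All 17 edges of G1 map to edges of G2, and |E(G1)| = |E(G2)| = 17, so φ is a bijection on edges as well as vertices. Hence G1 ≅ G2.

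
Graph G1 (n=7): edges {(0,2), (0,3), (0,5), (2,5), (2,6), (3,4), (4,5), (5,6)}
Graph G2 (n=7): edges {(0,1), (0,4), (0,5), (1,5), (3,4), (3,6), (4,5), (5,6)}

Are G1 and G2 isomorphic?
Yes, isomorphic

The graphs are isomorphic.
One valid mapping φ: V(G1) → V(G2): 0→4, 1→2, 2→0, 3→3, 4→6, 5→5, 6→1

Verify φ preserves adjacency — for each edge of G1, its image is an edge of G2:
  (0,2) → (φ(0),φ(2)) = (0,4) ∈ E(G2) ✓
  (0,3) → (φ(0),φ(3)) = (3,4) ∈ E(G2) ✓
  (0,5) → (φ(0),φ(5)) = (4,5) ∈ E(G2) ✓
  (2,5) → (φ(2),φ(5)) = (0,5) ∈ E(G2) ✓
  (2,6) → (φ(2),φ(6)) = (0,1) ∈ E(G2) ✓
  (3,4) → (φ(3),φ(4)) = (3,6) ∈ E(G2) ✓
  (4,5) → (φ(4),φ(5)) = (5,6) ∈ E(G2) ✓
  (5,6) → (φ(5),φ(6)) = (1,5) ∈ E(G2) ✓
All 8 edges of G1 map to edges of G2, and |E(G1)| = |E(G2)| = 8, so φ is a bijection on edges as well as vertices. Hence G1 ≅ G2.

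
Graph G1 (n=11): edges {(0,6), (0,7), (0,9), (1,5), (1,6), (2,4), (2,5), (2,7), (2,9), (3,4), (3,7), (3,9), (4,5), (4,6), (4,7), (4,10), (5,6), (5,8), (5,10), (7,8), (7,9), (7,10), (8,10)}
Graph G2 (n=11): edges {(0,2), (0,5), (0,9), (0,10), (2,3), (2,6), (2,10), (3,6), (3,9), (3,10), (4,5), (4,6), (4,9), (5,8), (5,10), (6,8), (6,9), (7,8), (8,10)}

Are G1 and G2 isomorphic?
No, not isomorphic

The graphs are NOT isomorphic.

Connected components of G1: 1 component(s) with vertex sets [[0, 1, 2, 3, 4, 5, 6, 7, 8, 9, 10]], sizes [11].
Connected components of G2: 2 component(s) with vertex sets [[1], [0, 2, 3, 4, 5, 6, 7, 8, 9, 10]], sizes [1, 10].
The number of connected components (and the multiset of component sizes) is an isomorphism invariant — an isomorphism maps each component of G1 bijectively onto a component of G2. Since G1 has 1 component(s) and G2 has 2, they cannot be isomorphic.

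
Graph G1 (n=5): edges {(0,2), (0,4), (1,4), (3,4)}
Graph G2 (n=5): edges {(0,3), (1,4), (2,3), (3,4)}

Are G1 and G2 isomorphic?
Yes, isomorphic

The graphs are isomorphic.
One valid mapping φ: V(G1) → V(G2): 0→4, 1→0, 2→1, 3→2, 4→3

Verify φ preserves adjacency — for each edge of G1, its image is an edge of G2:
  (0,2) → (φ(0),φ(2)) = (1,4) ∈ E(G2) ✓
  (0,4) → (φ(0),φ(4)) = (3,4) ∈ E(G2) ✓
  (1,4) → (φ(1),φ(4)) = (0,3) ∈ E(G2) ✓
  (3,4) → (φ(3),φ(4)) = (2,3) ∈ E(G2) ✓
All 4 edges of G1 map to edges of G2, and |E(G1)| = |E(G2)| = 4, so φ is a bijection on edges as well as vertices. Hence G1 ≅ G2.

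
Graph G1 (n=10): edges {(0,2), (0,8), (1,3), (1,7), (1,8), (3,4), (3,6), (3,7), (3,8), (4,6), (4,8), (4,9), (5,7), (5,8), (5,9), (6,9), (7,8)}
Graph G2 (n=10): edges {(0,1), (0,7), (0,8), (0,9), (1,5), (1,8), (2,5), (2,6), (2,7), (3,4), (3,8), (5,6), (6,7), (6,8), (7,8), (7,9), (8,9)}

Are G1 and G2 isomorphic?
Yes, isomorphic

The graphs are isomorphic.
One valid mapping φ: V(G1) → V(G2): 0→3, 1→9, 2→4, 3→7, 4→6, 5→1, 6→2, 7→0, 8→8, 9→5

Verify φ preserves adjacency — for each edge of G1, its image is an edge of G2:
  (0,2) → (φ(0),φ(2)) = (3,4) ∈ E(G2) ✓
  (0,8) → (φ(0),φ(8)) = (3,8) ∈ E(G2) ✓
  (1,3) → (φ(1),φ(3)) = (7,9) ∈ E(G2) ✓
  (1,7) → (φ(1),φ(7)) = (0,9) ∈ E(G2) ✓
  (1,8) → (φ(1),φ(8)) = (8,9) ∈ E(G2) ✓
  (3,4) → (φ(3),φ(4)) = (6,7) ∈ E(G2) ✓
  (3,6) → (φ(3),φ(6)) = (2,7) ∈ E(G2) ✓
  (3,7) → (φ(3),φ(7)) = (0,7) ∈ E(G2) ✓
  (3,8) → (φ(3),φ(8)) = (7,8) ∈ E(G2) ✓
  (4,6) → (φ(4),φ(6)) = (2,6) ∈ E(G2) ✓
  (4,8) → (φ(4),φ(8)) = (6,8) ∈ E(G2) ✓
  (4,9) → (φ(4),φ(9)) = (5,6) ∈ E(G2) ✓
  (5,7) → (φ(5),φ(7)) = (0,1) ∈ E(G2) ✓
  (5,8) → (φ(5),φ(8)) = (1,8) ∈ E(G2) ✓
  (5,9) → (φ(5),φ(9)) = (1,5) ∈ E(G2) ✓
  (6,9) → (φ(6),φ(9)) = (2,5) ∈ E(G2) ✓
  (7,8) → (φ(7),φ(8)) = (0,8) ∈ E(G2) ✓
All 17 edges of G1 map to edges of G2, and |E(G1)| = |E(G2)| = 17, so φ is a bijection on edges as well as vertices. Hence G1 ≅ G2.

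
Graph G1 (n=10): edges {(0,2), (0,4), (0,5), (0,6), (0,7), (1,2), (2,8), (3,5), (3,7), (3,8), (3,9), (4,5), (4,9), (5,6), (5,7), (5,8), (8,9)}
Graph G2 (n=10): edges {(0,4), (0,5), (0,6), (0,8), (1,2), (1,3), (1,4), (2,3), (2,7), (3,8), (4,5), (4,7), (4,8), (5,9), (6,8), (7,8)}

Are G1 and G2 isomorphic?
No, not isomorphic

The graphs are NOT isomorphic.

Degrees in G1: deg(0)=5, deg(1)=1, deg(2)=3, deg(3)=4, deg(4)=3, deg(5)=6, deg(6)=2, deg(7)=3, deg(8)=4, deg(9)=3.
Sorted degree sequence of G1: [6, 5, 4, 4, 3, 3, 3, 3, 2, 1].
Degrees in G2: deg(0)=4, deg(1)=3, deg(2)=3, deg(3)=3, deg(4)=5, deg(5)=3, deg(6)=2, deg(7)=3, deg(8)=5, deg(9)=1.
Sorted degree sequence of G2: [5, 5, 4, 3, 3, 3, 3, 3, 2, 1].
The (sorted) degree sequence is an isomorphism invariant, so since G1 and G2 have different degree sequences they cannot be isomorphic.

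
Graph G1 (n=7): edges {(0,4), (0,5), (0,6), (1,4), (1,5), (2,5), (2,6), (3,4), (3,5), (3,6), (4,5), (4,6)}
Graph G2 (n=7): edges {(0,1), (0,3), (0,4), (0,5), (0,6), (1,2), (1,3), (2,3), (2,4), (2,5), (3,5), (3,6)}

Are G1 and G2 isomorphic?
Yes, isomorphic

The graphs are isomorphic.
One valid mapping φ: V(G1) → V(G2): 0→5, 1→6, 2→4, 3→1, 4→3, 5→0, 6→2

Verify φ preserves adjacency — for each edge of G1, its image is an edge of G2:
  (0,4) → (φ(0),φ(4)) = (3,5) ∈ E(G2) ✓
  (0,5) → (φ(0),φ(5)) = (0,5) ∈ E(G2) ✓
  (0,6) → (φ(0),φ(6)) = (2,5) ∈ E(G2) ✓
  (1,4) → (φ(1),φ(4)) = (3,6) ∈ E(G2) ✓
  (1,5) → (φ(1),φ(5)) = (0,6) ∈ E(G2) ✓
  (2,5) → (φ(2),φ(5)) = (0,4) ∈ E(G2) ✓
  (2,6) → (φ(2),φ(6)) = (2,4) ∈ E(G2) ✓
  (3,4) → (φ(3),φ(4)) = (1,3) ∈ E(G2) ✓
  (3,5) → (φ(3),φ(5)) = (0,1) ∈ E(G2) ✓
  (3,6) → (φ(3),φ(6)) = (1,2) ∈ E(G2) ✓
  (4,5) → (φ(4),φ(5)) = (0,3) ∈ E(G2) ✓
  (4,6) → (φ(4),φ(6)) = (2,3) ∈ E(G2) ✓
All 12 edges of G1 map to edges of G2, and |E(G1)| = |E(G2)| = 12, so φ is a bijection on edges as well as vertices. Hence G1 ≅ G2.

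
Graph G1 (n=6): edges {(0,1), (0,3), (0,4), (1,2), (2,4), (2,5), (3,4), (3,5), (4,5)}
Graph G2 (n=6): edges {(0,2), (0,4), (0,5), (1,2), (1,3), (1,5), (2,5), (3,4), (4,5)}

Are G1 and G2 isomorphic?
Yes, isomorphic

The graphs are isomorphic.
One valid mapping φ: V(G1) → V(G2): 0→4, 1→3, 2→1, 3→0, 4→5, 5→2

Verify φ preserves adjacency — for each edge of G1, its image is an edge of G2:
  (0,1) → (φ(0),φ(1)) = (3,4) ∈ E(G2) ✓
  (0,3) → (φ(0),φ(3)) = (0,4) ∈ E(G2) ✓
  (0,4) → (φ(0),φ(4)) = (4,5) ∈ E(G2) ✓
  (1,2) → (φ(1),φ(2)) = (1,3) ∈ E(G2) ✓
  (2,4) → (φ(2),φ(4)) = (1,5) ∈ E(G2) ✓
  (2,5) → (φ(2),φ(5)) = (1,2) ∈ E(G2) ✓
  (3,4) → (φ(3),φ(4)) = (0,5) ∈ E(G2) ✓
  (3,5) → (φ(3),φ(5)) = (0,2) ∈ E(G2) ✓
  (4,5) → (φ(4),φ(5)) = (2,5) ∈ E(G2) ✓
All 9 edges of G1 map to edges of G2, and |E(G1)| = |E(G2)| = 9, so φ is a bijection on edges as well as vertices. Hence G1 ≅ G2.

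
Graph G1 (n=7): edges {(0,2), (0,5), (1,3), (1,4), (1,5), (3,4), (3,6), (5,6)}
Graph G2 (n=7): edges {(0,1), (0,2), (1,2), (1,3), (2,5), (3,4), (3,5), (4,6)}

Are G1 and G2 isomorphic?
Yes, isomorphic

The graphs are isomorphic.
One valid mapping φ: V(G1) → V(G2): 0→4, 1→1, 2→6, 3→2, 4→0, 5→3, 6→5

Verify φ preserves adjacency — for each edge of G1, its image is an edge of G2:
  (0,2) → (φ(0),φ(2)) = (4,6) ∈ E(G2) ✓
  (0,5) → (φ(0),φ(5)) = (3,4) ∈ E(G2) ✓
  (1,3) → (φ(1),φ(3)) = (1,2) ∈ E(G2) ✓
  (1,4) → (φ(1),φ(4)) = (0,1) ∈ E(G2) ✓
  (1,5) → (φ(1),φ(5)) = (1,3) ∈ E(G2) ✓
  (3,4) → (φ(3),φ(4)) = (0,2) ∈ E(G2) ✓
  (3,6) → (φ(3),φ(6)) = (2,5) ∈ E(G2) ✓
  (5,6) → (φ(5),φ(6)) = (3,5) ∈ E(G2) ✓
All 8 edges of G1 map to edges of G2, and |E(G1)| = |E(G2)| = 8, so φ is a bijection on edges as well as vertices. Hence G1 ≅ G2.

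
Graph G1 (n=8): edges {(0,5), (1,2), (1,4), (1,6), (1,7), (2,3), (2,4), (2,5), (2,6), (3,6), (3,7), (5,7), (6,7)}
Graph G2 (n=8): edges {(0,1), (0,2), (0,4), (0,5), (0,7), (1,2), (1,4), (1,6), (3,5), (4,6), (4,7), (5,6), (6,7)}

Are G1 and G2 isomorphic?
Yes, isomorphic

The graphs are isomorphic.
One valid mapping φ: V(G1) → V(G2): 0→3, 1→1, 2→0, 3→7, 4→2, 5→5, 6→4, 7→6

Verify φ preserves adjacency — for each edge of G1, its image is an edge of G2:
  (0,5) → (φ(0),φ(5)) = (3,5) ∈ E(G2) ✓
  (1,2) → (φ(1),φ(2)) = (0,1) ∈ E(G2) ✓
  (1,4) → (φ(1),φ(4)) = (1,2) ∈ E(G2) ✓
  (1,6) → (φ(1),φ(6)) = (1,4) ∈ E(G2) ✓
  (1,7) → (φ(1),φ(7)) = (1,6) ∈ E(G2) ✓
  (2,3) → (φ(2),φ(3)) = (0,7) ∈ E(G2) ✓
  (2,4) → (φ(2),φ(4)) = (0,2) ∈ E(G2) ✓
  (2,5) → (φ(2),φ(5)) = (0,5) ∈ E(G2) ✓
  (2,6) → (φ(2),φ(6)) = (0,4) ∈ E(G2) ✓
  (3,6) → (φ(3),φ(6)) = (4,7) ∈ E(G2) ✓
  (3,7) → (φ(3),φ(7)) = (6,7) ∈ E(G2) ✓
  (5,7) → (φ(5),φ(7)) = (5,6) ∈ E(G2) ✓
  (6,7) → (φ(6),φ(7)) = (4,6) ∈ E(G2) ✓
All 13 edges of G1 map to edges of G2, and |E(G1)| = |E(G2)| = 13, so φ is a bijection on edges as well as vertices. Hence G1 ≅ G2.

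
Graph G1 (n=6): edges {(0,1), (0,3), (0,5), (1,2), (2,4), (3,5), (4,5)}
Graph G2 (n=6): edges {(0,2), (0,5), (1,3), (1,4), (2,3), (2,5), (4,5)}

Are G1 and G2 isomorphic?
Yes, isomorphic

The graphs are isomorphic.
One valid mapping φ: V(G1) → V(G2): 0→2, 1→3, 2→1, 3→0, 4→4, 5→5

Verify φ preserves adjacency — for each edge of G1, its image is an edge of G2:
  (0,1) → (φ(0),φ(1)) = (2,3) ∈ E(G2) ✓
  (0,3) → (φ(0),φ(3)) = (0,2) ∈ E(G2) ✓
  (0,5) → (φ(0),φ(5)) = (2,5) ∈ E(G2) ✓
  (1,2) → (φ(1),φ(2)) = (1,3) ∈ E(G2) ✓
  (2,4) → (φ(2),φ(4)) = (1,4) ∈ E(G2) ✓
  (3,5) → (φ(3),φ(5)) = (0,5) ∈ E(G2) ✓
  (4,5) → (φ(4),φ(5)) = (4,5) ∈ E(G2) ✓
All 7 edges of G1 map to edges of G2, and |E(G1)| = |E(G2)| = 7, so φ is a bijection on edges as well as vertices. Hence G1 ≅ G2.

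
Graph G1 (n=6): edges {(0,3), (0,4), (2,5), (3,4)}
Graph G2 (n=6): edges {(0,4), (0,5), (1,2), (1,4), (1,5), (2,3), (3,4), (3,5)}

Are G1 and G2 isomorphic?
No, not isomorphic

The graphs are NOT isomorphic.

Degrees in G1: deg(0)=2, deg(1)=0, deg(2)=1, deg(3)=2, deg(4)=2, deg(5)=1.
Sorted degree sequence of G1: [2, 2, 2, 1, 1, 0].
Degrees in G2: deg(0)=2, deg(1)=3, deg(2)=2, deg(3)=3, deg(4)=3, deg(5)=3.
Sorted degree sequence of G2: [3, 3, 3, 3, 2, 2].
The (sorted) degree sequence is an isomorphism invariant, so since G1 and G2 have different degree sequences they cannot be isomorphic.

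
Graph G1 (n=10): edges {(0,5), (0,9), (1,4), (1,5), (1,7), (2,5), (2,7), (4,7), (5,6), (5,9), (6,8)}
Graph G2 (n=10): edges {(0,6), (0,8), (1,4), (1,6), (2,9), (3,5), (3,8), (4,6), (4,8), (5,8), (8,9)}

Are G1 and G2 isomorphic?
Yes, isomorphic

The graphs are isomorphic.
One valid mapping φ: V(G1) → V(G2): 0→5, 1→4, 2→0, 3→7, 4→1, 5→8, 6→9, 7→6, 8→2, 9→3

Verify φ preserves adjacency — for each edge of G1, its image is an edge of G2:
  (0,5) → (φ(0),φ(5)) = (5,8) ∈ E(G2) ✓
  (0,9) → (φ(0),φ(9)) = (3,5) ∈ E(G2) ✓
  (1,4) → (φ(1),φ(4)) = (1,4) ∈ E(G2) ✓
  (1,5) → (φ(1),φ(5)) = (4,8) ∈ E(G2) ✓
  (1,7) → (φ(1),φ(7)) = (4,6) ∈ E(G2) ✓
  (2,5) → (φ(2),φ(5)) = (0,8) ∈ E(G2) ✓
  (2,7) → (φ(2),φ(7)) = (0,6) ∈ E(G2) ✓
  (4,7) → (φ(4),φ(7)) = (1,6) ∈ E(G2) ✓
  (5,6) → (φ(5),φ(6)) = (8,9) ∈ E(G2) ✓
  (5,9) → (φ(5),φ(9)) = (3,8) ∈ E(G2) ✓
  (6,8) → (φ(6),φ(8)) = (2,9) ∈ E(G2) ✓
All 11 edges of G1 map to edges of G2, and |E(G1)| = |E(G2)| = 11, so φ is a bijection on edges as well as vertices. Hence G1 ≅ G2.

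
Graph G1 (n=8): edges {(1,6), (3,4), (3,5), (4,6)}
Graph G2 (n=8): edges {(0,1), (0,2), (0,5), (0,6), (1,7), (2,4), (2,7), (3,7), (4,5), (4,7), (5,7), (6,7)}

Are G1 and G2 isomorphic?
No, not isomorphic

The graphs are NOT isomorphic.

Connected components of G1: 4 component(s) with vertex sets [[0], [2], [7], [1, 3, 4, 5, 6]], sizes [1, 1, 1, 5].
Connected components of G2: 1 component(s) with vertex sets [[0, 1, 2, 3, 4, 5, 6, 7]], sizes [8].
The number of connected components (and the multiset of component sizes) is an isomorphism invariant — an isomorphism maps each component of G1 bijectively onto a component of G2. Since G1 has 4 component(s) and G2 has 1, they cannot be isomorphic.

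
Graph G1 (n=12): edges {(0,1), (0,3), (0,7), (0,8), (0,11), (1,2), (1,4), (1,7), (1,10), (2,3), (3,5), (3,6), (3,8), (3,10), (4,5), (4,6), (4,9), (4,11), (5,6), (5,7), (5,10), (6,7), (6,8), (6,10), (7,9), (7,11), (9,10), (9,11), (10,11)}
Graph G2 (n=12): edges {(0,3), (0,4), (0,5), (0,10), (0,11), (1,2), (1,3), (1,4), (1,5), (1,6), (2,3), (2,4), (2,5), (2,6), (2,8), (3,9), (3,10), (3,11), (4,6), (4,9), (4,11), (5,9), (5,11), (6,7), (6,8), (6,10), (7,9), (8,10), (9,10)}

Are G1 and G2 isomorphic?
Yes, isomorphic

The graphs are isomorphic.
One valid mapping φ: V(G1) → V(G2): 0→10, 1→9, 2→7, 3→6, 4→5, 5→1, 6→2, 7→3, 8→8, 9→11, 10→4, 11→0

Verify φ preserves adjacency — for each edge of G1, its image is an edge of G2:
  (0,1) → (φ(0),φ(1)) = (9,10) ∈ E(G2) ✓
  (0,3) → (φ(0),φ(3)) = (6,10) ∈ E(G2) ✓
  (0,7) → (φ(0),φ(7)) = (3,10) ∈ E(G2) ✓
  (0,8) → (φ(0),φ(8)) = (8,10) ∈ E(G2) ✓
  (0,11) → (φ(0),φ(11)) = (0,10) ∈ E(G2) ✓
  (1,2) → (φ(1),φ(2)) = (7,9) ∈ E(G2) ✓
  (1,4) → (φ(1),φ(4)) = (5,9) ∈ E(G2) ✓
  (1,7) → (φ(1),φ(7)) = (3,9) ∈ E(G2) ✓
  (1,10) → (φ(1),φ(10)) = (4,9) ∈ E(G2) ✓
  (2,3) → (φ(2),φ(3)) = (6,7) ∈ E(G2) ✓
  (3,5) → (φ(3),φ(5)) = (1,6) ∈ E(G2) ✓
  (3,6) → (φ(3),φ(6)) = (2,6) ∈ E(G2) ✓
  (3,8) → (φ(3),φ(8)) = (6,8) ∈ E(G2) ✓
  (3,10) → (φ(3),φ(10)) = (4,6) ∈ E(G2) ✓
  (4,5) → (φ(4),φ(5)) = (1,5) ∈ E(G2) ✓
  (4,6) → (φ(4),φ(6)) = (2,5) ∈ E(G2) ✓
  (4,9) → (φ(4),φ(9)) = (5,11) ∈ E(G2) ✓
  (4,11) → (φ(4),φ(11)) = (0,5) ∈ E(G2) ✓
  (5,6) → (φ(5),φ(6)) = (1,2) ∈ E(G2) ✓
  (5,7) → (φ(5),φ(7)) = (1,3) ∈ E(G2) ✓
  (5,10) → (φ(5),φ(10)) = (1,4) ∈ E(G2) ✓
  (6,7) → (φ(6),φ(7)) = (2,3) ∈ E(G2) ✓
  (6,8) → (φ(6),φ(8)) = (2,8) ∈ E(G2) ✓
  (6,10) → (φ(6),φ(10)) = (2,4) ∈ E(G2) ✓
  (7,9) → (φ(7),φ(9)) = (3,11) ∈ E(G2) ✓
  (7,11) → (φ(7),φ(11)) = (0,3) ∈ E(G2) ✓
  (9,10) → (φ(9),φ(10)) = (4,11) ∈ E(G2) ✓
  (9,11) → (φ(9),φ(11)) = (0,11) ∈ E(G2) ✓
  (10,11) → (φ(10),φ(11)) = (0,4) ∈ E(G2) ✓
All 29 edges of G1 map to edges of G2, and |E(G1)| = |E(G2)| = 29, so φ is a bijection on edges as well as vertices. Hence G1 ≅ G2.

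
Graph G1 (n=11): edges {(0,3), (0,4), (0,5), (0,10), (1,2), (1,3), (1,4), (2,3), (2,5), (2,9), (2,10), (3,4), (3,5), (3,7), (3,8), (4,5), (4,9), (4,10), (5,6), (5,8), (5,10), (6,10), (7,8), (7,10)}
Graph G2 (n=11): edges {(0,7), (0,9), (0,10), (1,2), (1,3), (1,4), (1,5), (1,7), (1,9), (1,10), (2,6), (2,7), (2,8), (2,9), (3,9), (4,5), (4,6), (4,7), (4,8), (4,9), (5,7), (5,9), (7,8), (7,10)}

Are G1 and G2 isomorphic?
Yes, isomorphic

The graphs are isomorphic.
One valid mapping φ: V(G1) → V(G2): 0→5, 1→8, 2→2, 3→7, 4→4, 5→1, 6→3, 7→0, 8→10, 9→6, 10→9

Verify φ preserves adjacency — for each edge of G1, its image is an edge of G2:
  (0,3) → (φ(0),φ(3)) = (5,7) ∈ E(G2) ✓
  (0,4) → (φ(0),φ(4)) = (4,5) ∈ E(G2) ✓
  (0,5) → (φ(0),φ(5)) = (1,5) ∈ E(G2) ✓
  (0,10) → (φ(0),φ(10)) = (5,9) ∈ E(G2) ✓
  (1,2) → (φ(1),φ(2)) = (2,8) ∈ E(G2) ✓
  (1,3) → (φ(1),φ(3)) = (7,8) ∈ E(G2) ✓
  (1,4) → (φ(1),φ(4)) = (4,8) ∈ E(G2) ✓
  (2,3) → (φ(2),φ(3)) = (2,7) ∈ E(G2) ✓
  (2,5) → (φ(2),φ(5)) = (1,2) ∈ E(G2) ✓
  (2,9) → (φ(2),φ(9)) = (2,6) ∈ E(G2) ✓
  (2,10) → (φ(2),φ(10)) = (2,9) ∈ E(G2) ✓
  (3,4) → (φ(3),φ(4)) = (4,7) ∈ E(G2) ✓
  (3,5) → (φ(3),φ(5)) = (1,7) ∈ E(G2) ✓
  (3,7) → (φ(3),φ(7)) = (0,7) ∈ E(G2) ✓
  (3,8) → (φ(3),φ(8)) = (7,10) ∈ E(G2) ✓
  (4,5) → (φ(4),φ(5)) = (1,4) ∈ E(G2) ✓
  (4,9) → (φ(4),φ(9)) = (4,6) ∈ E(G2) ✓
  (4,10) → (φ(4),φ(10)) = (4,9) ∈ E(G2) ✓
  (5,6) → (φ(5),φ(6)) = (1,3) ∈ E(G2) ✓
  (5,8) → (φ(5),φ(8)) = (1,10) ∈ E(G2) ✓
  (5,10) → (φ(5),φ(10)) = (1,9) ∈ E(G2) ✓
  (6,10) → (φ(6),φ(10)) = (3,9) ∈ E(G2) ✓
  (7,8) → (φ(7),φ(8)) = (0,10) ∈ E(G2) ✓
  (7,10) → (φ(7),φ(10)) = (0,9) ∈ E(G2) ✓
All 24 edges of G1 map to edges of G2, and |E(G1)| = |E(G2)| = 24, so φ is a bijection on edges as well as vertices. Hence G1 ≅ G2.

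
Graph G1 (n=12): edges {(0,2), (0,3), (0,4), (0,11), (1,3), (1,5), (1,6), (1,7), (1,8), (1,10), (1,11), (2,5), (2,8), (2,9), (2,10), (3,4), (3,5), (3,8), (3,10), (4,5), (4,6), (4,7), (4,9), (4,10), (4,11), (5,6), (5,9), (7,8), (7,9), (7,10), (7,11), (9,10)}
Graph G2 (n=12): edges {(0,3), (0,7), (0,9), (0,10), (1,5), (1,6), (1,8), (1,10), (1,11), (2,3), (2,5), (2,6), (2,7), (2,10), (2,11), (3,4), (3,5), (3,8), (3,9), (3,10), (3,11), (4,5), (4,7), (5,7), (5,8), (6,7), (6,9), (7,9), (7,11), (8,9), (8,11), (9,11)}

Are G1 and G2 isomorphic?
Yes, isomorphic

The graphs are isomorphic.
One valid mapping φ: V(G1) → V(G2): 0→10, 1→7, 2→1, 3→2, 4→3, 5→5, 6→4, 7→9, 8→6, 9→8, 10→11, 11→0

Verify φ preserves adjacency — for each edge of G1, its image is an edge of G2:
  (0,2) → (φ(0),φ(2)) = (1,10) ∈ E(G2) ✓
  (0,3) → (φ(0),φ(3)) = (2,10) ∈ E(G2) ✓
  (0,4) → (φ(0),φ(4)) = (3,10) ∈ E(G2) ✓
  (0,11) → (φ(0),φ(11)) = (0,10) ∈ E(G2) ✓
  (1,3) → (φ(1),φ(3)) = (2,7) ∈ E(G2) ✓
  (1,5) → (φ(1),φ(5)) = (5,7) ∈ E(G2) ✓
  (1,6) → (φ(1),φ(6)) = (4,7) ∈ E(G2) ✓
  (1,7) → (φ(1),φ(7)) = (7,9) ∈ E(G2) ✓
  (1,8) → (φ(1),φ(8)) = (6,7) ∈ E(G2) ✓
  (1,10) → (φ(1),φ(10)) = (7,11) ∈ E(G2) ✓
  (1,11) → (φ(1),φ(11)) = (0,7) ∈ E(G2) ✓
  (2,5) → (φ(2),φ(5)) = (1,5) ∈ E(G2) ✓
  (2,8) → (φ(2),φ(8)) = (1,6) ∈ E(G2) ✓
  (2,9) → (φ(2),φ(9)) = (1,8) ∈ E(G2) ✓
  (2,10) → (φ(2),φ(10)) = (1,11) ∈ E(G2) ✓
  (3,4) → (φ(3),φ(4)) = (2,3) ∈ E(G2) ✓
  (3,5) → (φ(3),φ(5)) = (2,5) ∈ E(G2) ✓
  (3,8) → (φ(3),φ(8)) = (2,6) ∈ E(G2) ✓
  (3,10) → (φ(3),φ(10)) = (2,11) ∈ E(G2) ✓
  (4,5) → (φ(4),φ(5)) = (3,5) ∈ E(G2) ✓
  (4,6) → (φ(4),φ(6)) = (3,4) ∈ E(G2) ✓
  (4,7) → (φ(4),φ(7)) = (3,9) ∈ E(G2) ✓
  (4,9) → (φ(4),φ(9)) = (3,8) ∈ E(G2) ✓
  (4,10) → (φ(4),φ(10)) = (3,11) ∈ E(G2) ✓
  (4,11) → (φ(4),φ(11)) = (0,3) ∈ E(G2) ✓
  (5,6) → (φ(5),φ(6)) = (4,5) ∈ E(G2) ✓
  (5,9) → (φ(5),φ(9)) = (5,8) ∈ E(G2) ✓
  (7,8) → (φ(7),φ(8)) = (6,9) ∈ E(G2) ✓
  (7,9) → (φ(7),φ(9)) = (8,9) ∈ E(G2) ✓
  (7,10) → (φ(7),φ(10)) = (9,11) ∈ E(G2) ✓
  (7,11) → (φ(7),φ(11)) = (0,9) ∈ E(G2) ✓
  (9,10) → (φ(9),φ(10)) = (8,11) ∈ E(G2) ✓
All 32 edges of G1 map to edges of G2, and |E(G1)| = |E(G2)| = 32, so φ is a bijection on edges as well as vertices. Hence G1 ≅ G2.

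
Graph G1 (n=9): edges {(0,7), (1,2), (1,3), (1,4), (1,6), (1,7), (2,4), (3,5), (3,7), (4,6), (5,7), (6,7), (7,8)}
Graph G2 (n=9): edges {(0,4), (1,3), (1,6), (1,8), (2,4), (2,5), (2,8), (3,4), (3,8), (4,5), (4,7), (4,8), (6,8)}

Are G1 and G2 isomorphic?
Yes, isomorphic

The graphs are isomorphic.
One valid mapping φ: V(G1) → V(G2): 0→0, 1→8, 2→6, 3→2, 4→1, 5→5, 6→3, 7→4, 8→7

Verify φ preserves adjacency — for each edge of G1, its image is an edge of G2:
  (0,7) → (φ(0),φ(7)) = (0,4) ∈ E(G2) ✓
  (1,2) → (φ(1),φ(2)) = (6,8) ∈ E(G2) ✓
  (1,3) → (φ(1),φ(3)) = (2,8) ∈ E(G2) ✓
  (1,4) → (φ(1),φ(4)) = (1,8) ∈ E(G2) ✓
  (1,6) → (φ(1),φ(6)) = (3,8) ∈ E(G2) ✓
  (1,7) → (φ(1),φ(7)) = (4,8) ∈ E(G2) ✓
  (2,4) → (φ(2),φ(4)) = (1,6) ∈ E(G2) ✓
  (3,5) → (φ(3),φ(5)) = (2,5) ∈ E(G2) ✓
  (3,7) → (φ(3),φ(7)) = (2,4) ∈ E(G2) ✓
  (4,6) → (φ(4),φ(6)) = (1,3) ∈ E(G2) ✓
  (5,7) → (φ(5),φ(7)) = (4,5) ∈ E(G2) ✓
  (6,7) → (φ(6),φ(7)) = (3,4) ∈ E(G2) ✓
  (7,8) → (φ(7),φ(8)) = (4,7) ∈ E(G2) ✓
All 13 edges of G1 map to edges of G2, and |E(G1)| = |E(G2)| = 13, so φ is a bijection on edges as well as vertices. Hence G1 ≅ G2.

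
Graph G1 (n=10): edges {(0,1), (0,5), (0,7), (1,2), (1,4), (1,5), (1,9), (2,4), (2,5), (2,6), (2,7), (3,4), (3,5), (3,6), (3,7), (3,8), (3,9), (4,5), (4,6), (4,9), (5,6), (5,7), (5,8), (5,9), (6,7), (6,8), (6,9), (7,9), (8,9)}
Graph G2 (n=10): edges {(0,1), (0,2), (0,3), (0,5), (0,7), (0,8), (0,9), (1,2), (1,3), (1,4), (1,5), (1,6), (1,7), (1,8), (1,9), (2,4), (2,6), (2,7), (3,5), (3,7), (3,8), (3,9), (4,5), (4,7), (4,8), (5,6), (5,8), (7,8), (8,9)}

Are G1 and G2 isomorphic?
Yes, isomorphic

The graphs are isomorphic.
One valid mapping φ: V(G1) → V(G2): 0→6, 1→2, 2→4, 3→3, 4→7, 5→1, 6→8, 7→5, 8→9, 9→0

Verify φ preserves adjacency — for each edge of G1, its image is an edge of G2:
  (0,1) → (φ(0),φ(1)) = (2,6) ∈ E(G2) ✓
  (0,5) → (φ(0),φ(5)) = (1,6) ∈ E(G2) ✓
  (0,7) → (φ(0),φ(7)) = (5,6) ∈ E(G2) ✓
  (1,2) → (φ(1),φ(2)) = (2,4) ∈ E(G2) ✓
  (1,4) → (φ(1),φ(4)) = (2,7) ∈ E(G2) ✓
  (1,5) → (φ(1),φ(5)) = (1,2) ∈ E(G2) ✓
  (1,9) → (φ(1),φ(9)) = (0,2) ∈ E(G2) ✓
  (2,4) → (φ(2),φ(4)) = (4,7) ∈ E(G2) ✓
  (2,5) → (φ(2),φ(5)) = (1,4) ∈ E(G2) ✓
  (2,6) → (φ(2),φ(6)) = (4,8) ∈ E(G2) ✓
  (2,7) → (φ(2),φ(7)) = (4,5) ∈ E(G2) ✓
  (3,4) → (φ(3),φ(4)) = (3,7) ∈ E(G2) ✓
  (3,5) → (φ(3),φ(5)) = (1,3) ∈ E(G2) ✓
  (3,6) → (φ(3),φ(6)) = (3,8) ∈ E(G2) ✓
  (3,7) → (φ(3),φ(7)) = (3,5) ∈ E(G2) ✓
  (3,8) → (φ(3),φ(8)) = (3,9) ∈ E(G2) ✓
  (3,9) → (φ(3),φ(9)) = (0,3) ∈ E(G2) ✓
  (4,5) → (φ(4),φ(5)) = (1,7) ∈ E(G2) ✓
  (4,6) → (φ(4),φ(6)) = (7,8) ∈ E(G2) ✓
  (4,9) → (φ(4),φ(9)) = (0,7) ∈ E(G2) ✓
  (5,6) → (φ(5),φ(6)) = (1,8) ∈ E(G2) ✓
  (5,7) → (φ(5),φ(7)) = (1,5) ∈ E(G2) ✓
  (5,8) → (φ(5),φ(8)) = (1,9) ∈ E(G2) ✓
  (5,9) → (φ(5),φ(9)) = (0,1) ∈ E(G2) ✓
  (6,7) → (φ(6),φ(7)) = (5,8) ∈ E(G2) ✓
  (6,8) → (φ(6),φ(8)) = (8,9) ∈ E(G2) ✓
  (6,9) → (φ(6),φ(9)) = (0,8) ∈ E(G2) ✓
  (7,9) → (φ(7),φ(9)) = (0,5) ∈ E(G2) ✓
  (8,9) → (φ(8),φ(9)) = (0,9) ∈ E(G2) ✓
All 29 edges of G1 map to edges of G2, and |E(G1)| = |E(G2)| = 29, so φ is a bijection on edges as well as vertices. Hence G1 ≅ G2.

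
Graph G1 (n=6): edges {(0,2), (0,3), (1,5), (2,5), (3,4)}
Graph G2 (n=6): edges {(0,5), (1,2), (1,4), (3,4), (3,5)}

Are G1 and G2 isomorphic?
Yes, isomorphic

The graphs are isomorphic.
One valid mapping φ: V(G1) → V(G2): 0→4, 1→0, 2→3, 3→1, 4→2, 5→5

Verify φ preserves adjacency — for each edge of G1, its image is an edge of G2:
  (0,2) → (φ(0),φ(2)) = (3,4) ∈ E(G2) ✓
  (0,3) → (φ(0),φ(3)) = (1,4) ∈ E(G2) ✓
  (1,5) → (φ(1),φ(5)) = (0,5) ∈ E(G2) ✓
  (2,5) → (φ(2),φ(5)) = (3,5) ∈ E(G2) ✓
  (3,4) → (φ(3),φ(4)) = (1,2) ∈ E(G2) ✓
All 5 edges of G1 map to edges of G2, and |E(G1)| = |E(G2)| = 5, so φ is a bijection on edges as well as vertices. Hence G1 ≅ G2.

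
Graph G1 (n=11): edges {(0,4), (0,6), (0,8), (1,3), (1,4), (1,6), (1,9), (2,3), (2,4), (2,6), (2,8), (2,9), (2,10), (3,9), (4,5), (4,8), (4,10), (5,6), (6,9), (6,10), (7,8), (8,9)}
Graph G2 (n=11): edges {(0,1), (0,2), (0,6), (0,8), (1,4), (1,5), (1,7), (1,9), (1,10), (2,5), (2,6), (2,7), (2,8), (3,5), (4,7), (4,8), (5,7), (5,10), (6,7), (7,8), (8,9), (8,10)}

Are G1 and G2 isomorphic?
Yes, isomorphic

The graphs are isomorphic.
One valid mapping φ: V(G1) → V(G2): 0→10, 1→0, 2→7, 3→6, 4→1, 5→9, 6→8, 7→3, 8→5, 9→2, 10→4

Verify φ preserves adjacency — for each edge of G1, its image is an edge of G2:
  (0,4) → (φ(0),φ(4)) = (1,10) ∈ E(G2) ✓
  (0,6) → (φ(0),φ(6)) = (8,10) ∈ E(G2) ✓
  (0,8) → (φ(0),φ(8)) = (5,10) ∈ E(G2) ✓
  (1,3) → (φ(1),φ(3)) = (0,6) ∈ E(G2) ✓
  (1,4) → (φ(1),φ(4)) = (0,1) ∈ E(G2) ✓
  (1,6) → (φ(1),φ(6)) = (0,8) ∈ E(G2) ✓
  (1,9) → (φ(1),φ(9)) = (0,2) ∈ E(G2) ✓
  (2,3) → (φ(2),φ(3)) = (6,7) ∈ E(G2) ✓
  (2,4) → (φ(2),φ(4)) = (1,7) ∈ E(G2) ✓
  (2,6) → (φ(2),φ(6)) = (7,8) ∈ E(G2) ✓
  (2,8) → (φ(2),φ(8)) = (5,7) ∈ E(G2) ✓
  (2,9) → (φ(2),φ(9)) = (2,7) ∈ E(G2) ✓
  (2,10) → (φ(2),φ(10)) = (4,7) ∈ E(G2) ✓
  (3,9) → (φ(3),φ(9)) = (2,6) ∈ E(G2) ✓
  (4,5) → (φ(4),φ(5)) = (1,9) ∈ E(G2) ✓
  (4,8) → (φ(4),φ(8)) = (1,5) ∈ E(G2) ✓
  (4,10) → (φ(4),φ(10)) = (1,4) ∈ E(G2) ✓
  (5,6) → (φ(5),φ(6)) = (8,9) ∈ E(G2) ✓
  (6,9) → (φ(6),φ(9)) = (2,8) ∈ E(G2) ✓
  (6,10) → (φ(6),φ(10)) = (4,8) ∈ E(G2) ✓
  (7,8) → (φ(7),φ(8)) = (3,5) ∈ E(G2) ✓
  (8,9) → (φ(8),φ(9)) = (2,5) ∈ E(G2) ✓
All 22 edges of G1 map to edges of G2, and |E(G1)| = |E(G2)| = 22, so φ is a bijection on edges as well as vertices. Hence G1 ≅ G2.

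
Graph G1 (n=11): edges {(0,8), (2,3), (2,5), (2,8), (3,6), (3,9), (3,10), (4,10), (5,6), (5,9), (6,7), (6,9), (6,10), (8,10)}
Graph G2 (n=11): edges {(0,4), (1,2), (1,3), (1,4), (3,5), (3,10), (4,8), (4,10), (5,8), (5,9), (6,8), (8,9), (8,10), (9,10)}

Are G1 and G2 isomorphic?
Yes, isomorphic

The graphs are isomorphic.
One valid mapping φ: V(G1) → V(G2): 0→2, 1→7, 2→3, 3→10, 4→0, 5→5, 6→8, 7→6, 8→1, 9→9, 10→4

Verify φ preserves adjacency — for each edge of G1, its image is an edge of G2:
  (0,8) → (φ(0),φ(8)) = (1,2) ∈ E(G2) ✓
  (2,3) → (φ(2),φ(3)) = (3,10) ∈ E(G2) ✓
  (2,5) → (φ(2),φ(5)) = (3,5) ∈ E(G2) ✓
  (2,8) → (φ(2),φ(8)) = (1,3) ∈ E(G2) ✓
  (3,6) → (φ(3),φ(6)) = (8,10) ∈ E(G2) ✓
  (3,9) → (φ(3),φ(9)) = (9,10) ∈ E(G2) ✓
  (3,10) → (φ(3),φ(10)) = (4,10) ∈ E(G2) ✓
  (4,10) → (φ(4),φ(10)) = (0,4) ∈ E(G2) ✓
  (5,6) → (φ(5),φ(6)) = (5,8) ∈ E(G2) ✓
  (5,9) → (φ(5),φ(9)) = (5,9) ∈ E(G2) ✓
  (6,7) → (φ(6),φ(7)) = (6,8) ∈ E(G2) ✓
  (6,9) → (φ(6),φ(9)) = (8,9) ∈ E(G2) ✓
  (6,10) → (φ(6),φ(10)) = (4,8) ∈ E(G2) ✓
  (8,10) → (φ(8),φ(10)) = (1,4) ∈ E(G2) ✓
All 14 edges of G1 map to edges of G2, and |E(G1)| = |E(G2)| = 14, so φ is a bijection on edges as well as vertices. Hence G1 ≅ G2.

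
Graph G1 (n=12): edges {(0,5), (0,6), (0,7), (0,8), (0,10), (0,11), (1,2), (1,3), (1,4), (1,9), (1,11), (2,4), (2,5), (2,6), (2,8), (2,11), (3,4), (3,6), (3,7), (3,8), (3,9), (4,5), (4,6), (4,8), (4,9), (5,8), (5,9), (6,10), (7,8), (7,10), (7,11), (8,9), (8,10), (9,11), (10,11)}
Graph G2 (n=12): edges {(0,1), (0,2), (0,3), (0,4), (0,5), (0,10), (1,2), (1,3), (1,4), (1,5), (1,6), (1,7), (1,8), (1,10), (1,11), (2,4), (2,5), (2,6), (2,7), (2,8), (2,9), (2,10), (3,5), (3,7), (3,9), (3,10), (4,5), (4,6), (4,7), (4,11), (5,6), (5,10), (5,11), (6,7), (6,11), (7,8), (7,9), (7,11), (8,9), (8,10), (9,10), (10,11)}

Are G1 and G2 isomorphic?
No, not isomorphic

The graphs are NOT isomorphic.

Degrees in G1: deg(0)=6, deg(1)=5, deg(2)=6, deg(3)=6, deg(4)=7, deg(5)=5, deg(6)=5, deg(7)=5, deg(8)=8, deg(9)=6, deg(10)=5, deg(11)=6.
Sorted degree sequence of G1: [8, 7, 6, 6, 6, 6, 6, 5, 5, 5, 5, 5].
Degrees in G2: deg(0)=6, deg(1)=10, deg(2)=9, deg(3)=6, deg(4)=7, deg(5)=8, deg(6)=6, deg(7)=8, deg(8)=5, deg(9)=5, deg(10)=8, deg(11)=6.
Sorted degree sequence of G2: [10, 9, 8, 8, 8, 7, 6, 6, 6, 6, 5, 5].
The (sorted) degree sequence is an isomorphism invariant, so since G1 and G2 have different degree sequences they cannot be isomorphic.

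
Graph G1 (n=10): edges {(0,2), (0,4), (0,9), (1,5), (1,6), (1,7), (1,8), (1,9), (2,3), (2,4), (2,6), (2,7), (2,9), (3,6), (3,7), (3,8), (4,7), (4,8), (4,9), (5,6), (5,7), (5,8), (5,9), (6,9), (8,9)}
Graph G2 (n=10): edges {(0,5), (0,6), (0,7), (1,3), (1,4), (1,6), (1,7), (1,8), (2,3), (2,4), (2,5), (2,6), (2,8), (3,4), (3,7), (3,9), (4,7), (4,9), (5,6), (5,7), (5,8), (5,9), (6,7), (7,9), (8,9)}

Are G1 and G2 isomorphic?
Yes, isomorphic

The graphs are isomorphic.
One valid mapping φ: V(G1) → V(G2): 0→0, 1→4, 2→5, 3→8, 4→6, 5→3, 6→9, 7→2, 8→1, 9→7

Verify φ preserves adjacency — for each edge of G1, its image is an edge of G2:
  (0,2) → (φ(0),φ(2)) = (0,5) ∈ E(G2) ✓
  (0,4) → (φ(0),φ(4)) = (0,6) ∈ E(G2) ✓
  (0,9) → (φ(0),φ(9)) = (0,7) ∈ E(G2) ✓
  (1,5) → (φ(1),φ(5)) = (3,4) ∈ E(G2) ✓
  (1,6) → (φ(1),φ(6)) = (4,9) ∈ E(G2) ✓
  (1,7) → (φ(1),φ(7)) = (2,4) ∈ E(G2) ✓
  (1,8) → (φ(1),φ(8)) = (1,4) ∈ E(G2) ✓
  (1,9) → (φ(1),φ(9)) = (4,7) ∈ E(G2) ✓
  (2,3) → (φ(2),φ(3)) = (5,8) ∈ E(G2) ✓
  (2,4) → (φ(2),φ(4)) = (5,6) ∈ E(G2) ✓
  (2,6) → (φ(2),φ(6)) = (5,9) ∈ E(G2) ✓
  (2,7) → (φ(2),φ(7)) = (2,5) ∈ E(G2) ✓
  (2,9) → (φ(2),φ(9)) = (5,7) ∈ E(G2) ✓
  (3,6) → (φ(3),φ(6)) = (8,9) ∈ E(G2) ✓
  (3,7) → (φ(3),φ(7)) = (2,8) ∈ E(G2) ✓
  (3,8) → (φ(3),φ(8)) = (1,8) ∈ E(G2) ✓
  (4,7) → (φ(4),φ(7)) = (2,6) ∈ E(G2) ✓
  (4,8) → (φ(4),φ(8)) = (1,6) ∈ E(G2) ✓
  (4,9) → (φ(4),φ(9)) = (6,7) ∈ E(G2) ✓
  (5,6) → (φ(5),φ(6)) = (3,9) ∈ E(G2) ✓
  (5,7) → (φ(5),φ(7)) = (2,3) ∈ E(G2) ✓
  (5,8) → (φ(5),φ(8)) = (1,3) ∈ E(G2) ✓
  (5,9) → (φ(5),φ(9)) = (3,7) ∈ E(G2) ✓
  (6,9) → (φ(6),φ(9)) = (7,9) ∈ E(G2) ✓
  (8,9) → (φ(8),φ(9)) = (1,7) ∈ E(G2) ✓
All 25 edges of G1 map to edges of G2, and |E(G1)| = |E(G2)| = 25, so φ is a bijection on edges as well as vertices. Hence G1 ≅ G2.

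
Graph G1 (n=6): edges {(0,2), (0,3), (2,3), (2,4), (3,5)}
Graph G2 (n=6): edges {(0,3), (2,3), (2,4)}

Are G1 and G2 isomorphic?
No, not isomorphic

The graphs are NOT isomorphic.

Counting edges: G1 has 5 edge(s); G2 has 3 edge(s).
Edge count is an isomorphism invariant (a bijection on vertices induces a bijection on edges), so differing edge counts rule out isomorphism.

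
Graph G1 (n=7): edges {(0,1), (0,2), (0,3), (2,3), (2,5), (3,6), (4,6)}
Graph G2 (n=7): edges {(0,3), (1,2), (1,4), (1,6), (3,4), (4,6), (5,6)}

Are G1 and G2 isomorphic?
Yes, isomorphic

The graphs are isomorphic.
One valid mapping φ: V(G1) → V(G2): 0→6, 1→5, 2→1, 3→4, 4→0, 5→2, 6→3

Verify φ preserves adjacency — for each edge of G1, its image is an edge of G2:
  (0,1) → (φ(0),φ(1)) = (5,6) ∈ E(G2) ✓
  (0,2) → (φ(0),φ(2)) = (1,6) ∈ E(G2) ✓
  (0,3) → (φ(0),φ(3)) = (4,6) ∈ E(G2) ✓
  (2,3) → (φ(2),φ(3)) = (1,4) ∈ E(G2) ✓
  (2,5) → (φ(2),φ(5)) = (1,2) ∈ E(G2) ✓
  (3,6) → (φ(3),φ(6)) = (3,4) ∈ E(G2) ✓
  (4,6) → (φ(4),φ(6)) = (0,3) ∈ E(G2) ✓
All 7 edges of G1 map to edges of G2, and |E(G1)| = |E(G2)| = 7, so φ is a bijection on edges as well as vertices. Hence G1 ≅ G2.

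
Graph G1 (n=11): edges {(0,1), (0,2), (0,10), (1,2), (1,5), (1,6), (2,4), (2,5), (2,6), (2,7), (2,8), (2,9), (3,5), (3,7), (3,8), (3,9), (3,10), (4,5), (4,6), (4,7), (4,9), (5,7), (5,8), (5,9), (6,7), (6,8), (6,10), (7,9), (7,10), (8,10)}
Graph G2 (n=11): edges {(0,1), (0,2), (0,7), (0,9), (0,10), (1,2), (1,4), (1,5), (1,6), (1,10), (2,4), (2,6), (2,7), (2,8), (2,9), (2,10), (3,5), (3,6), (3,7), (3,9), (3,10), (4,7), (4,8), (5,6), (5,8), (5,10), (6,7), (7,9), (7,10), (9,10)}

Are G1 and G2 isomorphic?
Yes, isomorphic

The graphs are isomorphic.
One valid mapping φ: V(G1) → V(G2): 0→8, 1→4, 2→2, 3→3, 4→0, 5→7, 6→1, 7→10, 8→6, 9→9, 10→5

Verify φ preserves adjacency — for each edge of G1, its image is an edge of G2:
  (0,1) → (φ(0),φ(1)) = (4,8) ∈ E(G2) ✓
  (0,2) → (φ(0),φ(2)) = (2,8) ∈ E(G2) ✓
  (0,10) → (φ(0),φ(10)) = (5,8) ∈ E(G2) ✓
  (1,2) → (φ(1),φ(2)) = (2,4) ∈ E(G2) ✓
  (1,5) → (φ(1),φ(5)) = (4,7) ∈ E(G2) ✓
  (1,6) → (φ(1),φ(6)) = (1,4) ∈ E(G2) ✓
  (2,4) → (φ(2),φ(4)) = (0,2) ∈ E(G2) ✓
  (2,5) → (φ(2),φ(5)) = (2,7) ∈ E(G2) ✓
  (2,6) → (φ(2),φ(6)) = (1,2) ∈ E(G2) ✓
  (2,7) → (φ(2),φ(7)) = (2,10) ∈ E(G2) ✓
  (2,8) → (φ(2),φ(8)) = (2,6) ∈ E(G2) ✓
  (2,9) → (φ(2),φ(9)) = (2,9) ∈ E(G2) ✓
  (3,5) → (φ(3),φ(5)) = (3,7) ∈ E(G2) ✓
  (3,7) → (φ(3),φ(7)) = (3,10) ∈ E(G2) ✓
  (3,8) → (φ(3),φ(8)) = (3,6) ∈ E(G2) ✓
  (3,9) → (φ(3),φ(9)) = (3,9) ∈ E(G2) ✓
  (3,10) → (φ(3),φ(10)) = (3,5) ∈ E(G2) ✓
  (4,5) → (φ(4),φ(5)) = (0,7) ∈ E(G2) ✓
  (4,6) → (φ(4),φ(6)) = (0,1) ∈ E(G2) ✓
  (4,7) → (φ(4),φ(7)) = (0,10) ∈ E(G2) ✓
  (4,9) → (φ(4),φ(9)) = (0,9) ∈ E(G2) ✓
  (5,7) → (φ(5),φ(7)) = (7,10) ∈ E(G2) ✓
  (5,8) → (φ(5),φ(8)) = (6,7) ∈ E(G2) ✓
  (5,9) → (φ(5),φ(9)) = (7,9) ∈ E(G2) ✓
  (6,7) → (φ(6),φ(7)) = (1,10) ∈ E(G2) ✓
  (6,8) → (φ(6),φ(8)) = (1,6) ∈ E(G2) ✓
  (6,10) → (φ(6),φ(10)) = (1,5) ∈ E(G2) ✓
  (7,9) → (φ(7),φ(9)) = (9,10) ∈ E(G2) ✓
  (7,10) → (φ(7),φ(10)) = (5,10) ∈ E(G2) ✓
  (8,10) → (φ(8),φ(10)) = (5,6) ∈ E(G2) ✓
All 30 edges of G1 map to edges of G2, and |E(G1)| = |E(G2)| = 30, so φ is a bijection on edges as well as vertices. Hence G1 ≅ G2.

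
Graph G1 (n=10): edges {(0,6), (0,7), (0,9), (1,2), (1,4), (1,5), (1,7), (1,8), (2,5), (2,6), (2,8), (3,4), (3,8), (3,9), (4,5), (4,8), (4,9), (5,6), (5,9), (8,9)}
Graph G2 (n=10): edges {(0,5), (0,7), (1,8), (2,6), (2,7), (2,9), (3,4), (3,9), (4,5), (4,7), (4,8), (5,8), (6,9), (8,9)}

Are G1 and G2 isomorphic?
No, not isomorphic

The graphs are NOT isomorphic.

Degrees in G1: deg(0)=3, deg(1)=5, deg(2)=4, deg(3)=3, deg(4)=5, deg(5)=5, deg(6)=3, deg(7)=2, deg(8)=5, deg(9)=5.
Sorted degree sequence of G1: [5, 5, 5, 5, 5, 4, 3, 3, 3, 2].
Degrees in G2: deg(0)=2, deg(1)=1, deg(2)=3, deg(3)=2, deg(4)=4, deg(5)=3, deg(6)=2, deg(7)=3, deg(8)=4, deg(9)=4.
Sorted degree sequence of G2: [4, 4, 4, 3, 3, 3, 2, 2, 2, 1].
The (sorted) degree sequence is an isomorphism invariant, so since G1 and G2 have different degree sequences they cannot be isomorphic.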